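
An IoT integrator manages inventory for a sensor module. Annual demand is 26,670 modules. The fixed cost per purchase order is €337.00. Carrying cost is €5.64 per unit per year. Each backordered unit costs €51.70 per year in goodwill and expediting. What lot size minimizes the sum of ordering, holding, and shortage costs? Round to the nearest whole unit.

With planned backorders, Q* = √(2DS/H) · √((H+B)/B).
√(2DS/H) = √(2 × 26,670 × 337 / 5.64) = 1785.262.
√((H+B)/B) = √((5.64+51.7)/51.7) = 1.0531.
Q* ≈ 1880.120.

Q* ≈ 1,880 modules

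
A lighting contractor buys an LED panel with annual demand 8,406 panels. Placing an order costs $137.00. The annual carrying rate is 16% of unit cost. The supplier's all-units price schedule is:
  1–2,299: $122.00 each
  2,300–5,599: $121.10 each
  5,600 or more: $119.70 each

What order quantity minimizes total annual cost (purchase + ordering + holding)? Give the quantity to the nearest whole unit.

Holding cost per unit per year at price C is H = 0.16·C.
Candidates are each tier's EOQ (if it falls in that tier) and each price-break quantity.
EOQ at $122.00 = 343.5 (feasible in tier 1): TC = 8,406×$122.00 + (8,406/343.5)×137 + (343.5/2)×0.16×$122.00 = $1,032,237.17.
EOQ at $121.10 = 344.8 < 2300, so use break Q=2300: TC = 8,406×$121.10 + (8,406/2300.0)×137 + (2300.0/2)×0.16×$121.10 = $1,040,749.71.
EOQ at $119.70 = 346.8 < 5600, so use break Q=5600: TC = 8,406×$119.70 + (8,406/5600.0)×137 + (5600.0/2)×0.16×$119.70 = $1,060,029.45.
Lowest total cost is $1,032,237.17 at Q = 343.5.

Q* ≈ 344 panels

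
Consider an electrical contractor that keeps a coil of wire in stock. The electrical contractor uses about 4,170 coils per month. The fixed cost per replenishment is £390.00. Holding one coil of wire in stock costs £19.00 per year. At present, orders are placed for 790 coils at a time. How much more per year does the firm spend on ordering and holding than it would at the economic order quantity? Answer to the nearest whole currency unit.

Extra cost ≈ £4,976 per year

Annual demand D = 4,170 × 12 = 50,040.
EOQ = √(2DS/H) = √(2 × 50,040 × 390 / 19) ≈ 1433.27.
Cost at Q* = (D/Q*)S + (Q*/2)H = √(2DSH) ≈ £27,232.20.
Cost at Q = 790: (50,040/790)×390 + (790/2)×19 = £24,703.29 + £7,505.00 = £32,208.29.
Excess = £32,208.29 − £27,232.20 = £4,976.09.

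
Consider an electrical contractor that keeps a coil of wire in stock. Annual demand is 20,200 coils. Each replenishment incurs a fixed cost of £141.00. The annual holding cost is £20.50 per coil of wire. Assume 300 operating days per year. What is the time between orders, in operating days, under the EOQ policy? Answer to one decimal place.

T ≈ 7.8 days

Q* = √(2DS/H) = √(2 × 20,200 × 141 / 20.5) ≈ 527.14.
Cycle time = Q*/D × 300 = 527.14 / 20,200 × 300 ≈ 7.829 days.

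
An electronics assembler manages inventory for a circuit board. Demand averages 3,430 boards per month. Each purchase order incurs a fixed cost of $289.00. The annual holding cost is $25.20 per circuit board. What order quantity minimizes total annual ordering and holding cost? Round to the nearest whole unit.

Q* ≈ 972 boards

Annual demand D = 3,430 × 12 = 41,160.
EOQ = √(2DS / H) = √(2 × 41,160 × 289 / 25.2).
= √(23,790,480 / 25.2) = √944,066.6667 ≈ 971.631.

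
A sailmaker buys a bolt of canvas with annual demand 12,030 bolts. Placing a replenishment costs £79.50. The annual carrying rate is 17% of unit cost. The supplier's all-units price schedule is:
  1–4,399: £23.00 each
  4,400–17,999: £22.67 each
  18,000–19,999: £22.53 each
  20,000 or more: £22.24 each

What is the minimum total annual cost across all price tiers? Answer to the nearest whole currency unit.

Holding cost per unit per year at price C is H = 0.17·C.
Evaluate total cost at each tier's feasible EOQ or, if the EOQ is below the tier, at the tier's minimum quantity.
EOQ at £23.00 = 699.4 (feasible in tier 1): TC = 12,030×£23.00 + (12,030/699.4)×79.5 + (699.4/2)×0.17×£23.00 = £279,424.76.
EOQ at £22.67 = 704.5 < 4400, so use break Q=4400: TC = 12,030×£22.67 + (12,030/4400.0)×79.5 + (4400.0/2)×0.17×£22.67 = £281,416.04.
EOQ at £22.53 = 706.7 < 18000, so use break Q=18000: TC = 12,030×£22.53 + (12,030/18000.0)×79.5 + (18000.0/2)×0.17×£22.53 = £305,559.93.
EOQ at £22.24 = 711.3 < 20000, so use break Q=20000: TC = 12,030×£22.24 + (12,030/20000.0)×79.5 + (20000.0/2)×0.17×£22.24 = £305,403.02.
Lowest total cost among the candidates is at Q = 699.4.

TC* ≈ £279,425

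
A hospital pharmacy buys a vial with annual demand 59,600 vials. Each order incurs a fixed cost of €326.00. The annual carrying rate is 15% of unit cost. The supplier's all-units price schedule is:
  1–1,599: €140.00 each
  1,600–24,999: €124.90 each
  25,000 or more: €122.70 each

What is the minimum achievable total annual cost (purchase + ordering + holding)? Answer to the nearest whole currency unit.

TC* ≈ €7,471,172

Holding cost per unit per year at price C is H = 0.15·C.
Evaluate total cost at each tier's feasible EOQ or, if the EOQ is below the tier, at the tier's minimum quantity.
EOQ at €140.00 = 1360.3 (feasible in tier 1): TC = 59,600×€140.00 + (59,600/1360.3)×326 + (1360.3/2)×0.15×€140.00 = €8,372,566.47.
EOQ at €124.90 = 1440.2 < 1600, so use break Q=1600: TC = 59,600×€124.90 + (59,600/1600.0)×326 + (1600.0/2)×0.15×€124.90 = €7,471,171.50.
EOQ at €122.70 = 1453.0 < 25000, so use break Q=25000: TC = 59,600×€122.70 + (59,600/25000.0)×326 + (25000.0/2)×0.15×€122.70 = €7,543,759.68.
Lowest total cost among the candidates is at Q = 1600.0.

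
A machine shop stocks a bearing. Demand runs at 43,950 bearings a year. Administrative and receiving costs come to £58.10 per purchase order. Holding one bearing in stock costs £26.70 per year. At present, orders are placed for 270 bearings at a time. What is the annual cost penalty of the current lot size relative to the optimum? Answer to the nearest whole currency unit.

Extra cost ≈ £1,385 per year

EOQ = √(2DS/H) = √(2 × 43,950 × 58.1 / 26.7) ≈ 437.35.
Cost at Q* = (D/Q*)S + (Q*/2)H = √(2DSH) ≈ £11,677.18.
Cost at Q = 270: (43,950/270)×58.1 + (270/2)×26.7 = £9,457.39 + £3,604.50 = £13,061.89.
Excess = £13,061.89 − £11,677.18 = £1,384.70.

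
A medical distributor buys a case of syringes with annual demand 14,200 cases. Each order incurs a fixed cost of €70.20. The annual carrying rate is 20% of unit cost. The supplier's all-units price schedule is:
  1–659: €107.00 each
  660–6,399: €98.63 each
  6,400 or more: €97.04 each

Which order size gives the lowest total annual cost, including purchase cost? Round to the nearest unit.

Holding cost per unit per year at price C is H = 0.20·C.
For each price level, check whether its EOQ is feasible; otherwise the best quantity at that price is the breakpoint.
EOQ at €107.00 = 305.2 (feasible in tier 1): TC = 14,200×€107.00 + (14,200/305.2)×70.2 + (305.2/2)×0.20×€107.00 = €1,525,931.83.
EOQ at €98.63 = 317.9 < 660, so use break Q=660: TC = 14,200×€98.63 + (14,200/660.0)×70.2 + (660.0/2)×0.20×€98.63 = €1,408,565.94.
EOQ at €97.04 = 320.5 < 6400, so use break Q=6400: TC = 14,200×€97.04 + (14,200/6400.0)×70.2 + (6400.0/2)×0.20×€97.04 = €1,440,229.36.
Lowest total cost is €1,408,565.94 at Q = 660.0.

Q* ≈ 660 cases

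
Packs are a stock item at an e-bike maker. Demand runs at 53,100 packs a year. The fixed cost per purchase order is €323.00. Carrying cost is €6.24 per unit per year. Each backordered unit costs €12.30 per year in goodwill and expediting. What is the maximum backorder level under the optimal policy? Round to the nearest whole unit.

With planned backorders, Q* = √(2DS/H) · √((H+B)/B).
√(2DS/H) = √(2 × 53,100 × 323 / 6.24) = 2344.613.
√((H+B)/B) = √((6.24+12.3)/12.3) = 1.2277.
Q* ≈ 2878.548.
S* = Q* · H/(H+B) = 2878.548 × 6.24/18.54 ≈ 968.832.

S* ≈ 969 packs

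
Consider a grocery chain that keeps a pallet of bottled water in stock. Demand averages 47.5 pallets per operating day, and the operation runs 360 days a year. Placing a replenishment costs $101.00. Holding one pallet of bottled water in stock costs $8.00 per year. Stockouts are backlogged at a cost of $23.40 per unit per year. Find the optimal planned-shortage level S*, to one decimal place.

Annual demand D = 47.5 × 360 = 17,100.
With planned backorders, Q* = √(2DS/H) · √((H+B)/B).
√(2DS/H) = √(2 × 17,100 × 101 / 8) = 657.096.
√((H+B)/B) = √((8+23.4)/23.4) = 1.1584.
Q* ≈ 761.177.
S* = Q* · H/(H+B) = 761.177 × 8/31.4 ≈ 193.930.

S* ≈ 193.9 pallets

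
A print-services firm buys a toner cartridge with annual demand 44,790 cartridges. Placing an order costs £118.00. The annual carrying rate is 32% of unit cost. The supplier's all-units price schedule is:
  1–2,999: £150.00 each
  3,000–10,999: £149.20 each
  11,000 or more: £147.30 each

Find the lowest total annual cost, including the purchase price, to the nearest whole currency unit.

Holding cost per unit per year at price C is H = 0.32·C.
Candidates are each tier's EOQ (if it falls in that tier) and each price-break quantity.
EOQ at £150.00 = 469.3 (feasible in tier 1): TC = 44,790×£150.00 + (44,790/469.3)×118 + (469.3/2)×0.32×£150.00 = £6,741,025.12.
EOQ at £149.20 = 470.5 < 3000, so use break Q=3000: TC = 44,790×£149.20 + (44,790/3000.0)×118 + (3000.0/2)×0.32×£149.20 = £6,756,045.74.
EOQ at £147.30 = 473.6 < 11000, so use break Q=11000: TC = 44,790×£147.30 + (44,790/11000.0)×118 + (11000.0/2)×0.32×£147.30 = £6,857,295.47.
Lowest total cost among the candidates is at Q = 469.3.

TC* ≈ £6,741,025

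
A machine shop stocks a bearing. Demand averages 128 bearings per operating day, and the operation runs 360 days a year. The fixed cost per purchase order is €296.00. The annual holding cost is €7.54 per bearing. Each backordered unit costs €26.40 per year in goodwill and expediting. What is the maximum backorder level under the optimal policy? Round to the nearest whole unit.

S* ≈ 479 bearings

Annual demand D = 128 × 360 = 46,080.
With planned backorders, Q* = √(2DS/H) · √((H+B)/B).
√(2DS/H) = √(2 × 46,080 × 296 / 7.54) = 1902.092.
√((H+B)/B) = √((7.54+26.4)/26.4) = 1.1338.
Q* ≈ 2156.678.
S* = Q* · H/(H+B) = 2156.678 × 7.54/33.94 ≈ 479.121.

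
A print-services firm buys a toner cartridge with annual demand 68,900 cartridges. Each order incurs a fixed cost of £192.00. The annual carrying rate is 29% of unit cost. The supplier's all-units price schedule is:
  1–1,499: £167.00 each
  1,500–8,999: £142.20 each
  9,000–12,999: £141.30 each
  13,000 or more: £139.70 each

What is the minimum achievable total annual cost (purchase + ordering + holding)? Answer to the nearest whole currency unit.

TC* ≈ £9,837,328

Holding cost per unit per year at price C is H = 0.29·C.
Candidates are each tier's EOQ (if it falls in that tier) and each price-break quantity.
EOQ at £167.00 = 739.1 (feasible in tier 1): TC = 68,900×£167.00 + (68,900/739.1)×192 + (739.1/2)×0.29×£167.00 = £11,542,095.83.
EOQ at £142.20 = 801.0 < 1500, so use break Q=1500: TC = 68,900×£142.20 + (68,900/1500.0)×192 + (1500.0/2)×0.29×£142.20 = £9,837,327.70.
EOQ at £141.30 = 803.5 < 9000, so use break Q=9000: TC = 68,900×£141.30 + (68,900/9000.0)×192 + (9000.0/2)×0.29×£141.30 = £9,921,436.37.
EOQ at £139.70 = 808.1 < 13000, so use break Q=13000: TC = 68,900×£139.70 + (68,900/13000.0)×192 + (13000.0/2)×0.29×£139.70 = £9,889,682.10.
Lowest total cost among the candidates is at Q = 1500.0.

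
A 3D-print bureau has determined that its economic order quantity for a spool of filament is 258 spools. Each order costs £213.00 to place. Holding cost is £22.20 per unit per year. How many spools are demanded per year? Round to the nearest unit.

D ≈ 3,469 spools per year

Invert the EOQ relation Q*² = 2DS/H.
From Q* = √(2DS/H): D = Q*²H / (2S) = 258² × 22.2 / (2 × 213) = 3468.828.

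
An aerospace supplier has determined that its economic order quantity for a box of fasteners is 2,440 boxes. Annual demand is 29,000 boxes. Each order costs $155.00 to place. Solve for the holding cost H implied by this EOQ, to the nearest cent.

H ≈ $1.51

Invert the EOQ relation Q*² = 2DS/H.
From Q* = √(2DS/H): H = 2DS / Q*² = 2 × 29,000 × 155 / 2,440² = 1.5100.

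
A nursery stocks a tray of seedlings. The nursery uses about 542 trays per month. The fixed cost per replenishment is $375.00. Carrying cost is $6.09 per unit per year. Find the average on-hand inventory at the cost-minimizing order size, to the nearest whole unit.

Annual demand D = 542 × 12 = 6,504.
EOQ = √(2DS/H) = √(2 × 6,504 × 375 / 6.09) ≈ 894.98.
Average inventory = Q*/2 ≈ 894.98 / 2 = 447.489.

Average inventory ≈ 447 trays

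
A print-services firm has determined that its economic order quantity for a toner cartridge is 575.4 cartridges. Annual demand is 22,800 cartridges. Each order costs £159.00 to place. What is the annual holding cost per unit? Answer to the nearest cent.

H ≈ £21.90

Squaring Q* = √(2DS/H) gives Q*² = 2DS/H.
From Q* = √(2DS/H): H = 2DS / Q*² = 2 × 22,800 × 159 / 575.4² = 21.8989.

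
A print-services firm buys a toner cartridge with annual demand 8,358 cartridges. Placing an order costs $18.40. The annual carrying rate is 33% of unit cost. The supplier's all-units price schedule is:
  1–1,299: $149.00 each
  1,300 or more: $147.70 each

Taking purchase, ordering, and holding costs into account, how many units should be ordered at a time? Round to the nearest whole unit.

Q* ≈ 79 cartridges

Holding cost per unit per year at price C is H = 0.33·C.
Candidates are each tier's EOQ (if it falls in that tier) and each price-break quantity.
EOQ at $149.00 = 79.1 (feasible in tier 1): TC = 8,358×$149.00 + (8,358/79.1)×18.4 + (79.1/2)×0.33×$149.00 = $1,249,230.89.
EOQ at $147.70 = 79.4 < 1300, so use break Q=1300: TC = 8,358×$147.70 + (8,358/1300.0)×18.4 + (1300.0/2)×0.33×$147.70 = $1,266,276.55.
Lowest total cost is $1,249,230.89 at Q = 79.1.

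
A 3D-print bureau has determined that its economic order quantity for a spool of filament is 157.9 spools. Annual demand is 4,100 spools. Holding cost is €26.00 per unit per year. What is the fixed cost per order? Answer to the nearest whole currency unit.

S ≈ €79

The basic EOQ model gives Q* = √(2DS/H); rearrange for the unknown.
From Q* = √(2DS/H): S = Q*²H / (2D) = 157.9² × 26 / (2 × 4,100) = 79.0540.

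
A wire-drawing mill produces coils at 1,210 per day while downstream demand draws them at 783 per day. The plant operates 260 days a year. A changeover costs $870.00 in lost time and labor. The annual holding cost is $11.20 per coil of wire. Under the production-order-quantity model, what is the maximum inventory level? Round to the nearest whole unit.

I_max ≈ 3,341 coils

Annual demand D = 783 × 260 = 203,580.
Production build-up factor (1 − d/p) = 1 − 783/1,210 = 0.3529.
Q* = √(2DS / (H(1 − d/p))) = √(2 × 203,580 × 870 / (11.2 × 0.3529)).
= √(354,229,200 / 3.9524) ≈ 9466.990.
Maximum inventory = Q*(1 − d/p) = 9466.990 × 0.3529 ≈ 3340.830.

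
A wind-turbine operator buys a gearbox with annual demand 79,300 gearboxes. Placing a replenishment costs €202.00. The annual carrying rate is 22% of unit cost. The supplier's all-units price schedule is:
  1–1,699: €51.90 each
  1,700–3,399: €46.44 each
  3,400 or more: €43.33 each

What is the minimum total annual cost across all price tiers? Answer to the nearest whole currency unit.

TC* ≈ €3,456,986

Holding cost per unit per year at price C is H = 0.22·C.
Evaluate total cost at each tier's feasible EOQ or, if the EOQ is below the tier, at the tier's minimum quantity.
EOQ at €51.90 = 1675.1 (feasible in tier 1): TC = 79,300×€51.90 + (79,300/1675.1)×202 + (1675.1/2)×0.22×€51.90 = €4,134,795.92.
EOQ at €46.44 = 1770.8 (feasible in tier 2): TC = 79,300×€46.44 + (79,300/1770.8)×202 + (1770.8/2)×0.22×€46.44 = €3,700,783.92.
EOQ at €43.33 = 1833.2 < 3400, so use break Q=3400: TC = 79,300×€43.33 + (79,300/3400.0)×202 + (3400.0/2)×0.22×€43.33 = €3,456,985.77.
Lowest total cost among the candidates is at Q = 3400.0.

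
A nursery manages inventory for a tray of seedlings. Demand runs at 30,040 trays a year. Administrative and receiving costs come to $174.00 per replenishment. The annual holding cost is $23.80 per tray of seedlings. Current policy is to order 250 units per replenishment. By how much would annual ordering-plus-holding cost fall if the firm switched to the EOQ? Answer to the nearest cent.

Extra cost ≈ $8,109.34 per year

EOQ = √(2DS/H) = √(2 × 30,040 × 174 / 23.8) ≈ 662.75.
Cost at Q* = (D/Q*)S + (Q*/2)H = √(2DSH) ≈ $15,773.50.
Cost at Q = 250: (30,040/250)×174 + (250/2)×23.8 = $20,907.84 + $2,975.00 = $23,882.84.
Excess = $23,882.84 − $15,773.50 = $8,109.34.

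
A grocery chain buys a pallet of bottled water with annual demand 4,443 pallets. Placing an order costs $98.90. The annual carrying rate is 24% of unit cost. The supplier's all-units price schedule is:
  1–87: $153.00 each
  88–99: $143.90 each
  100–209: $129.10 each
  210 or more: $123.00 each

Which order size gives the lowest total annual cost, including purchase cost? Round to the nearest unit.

Holding cost per unit per year at price C is H = 0.24·C.
Evaluate total cost at each tier's feasible EOQ or, if the EOQ is below the tier, at the tier's minimum quantity.
Tier 1 ($153.00): EOQ = 154.7 exceeds tier's upper bound 87, so this tier is dominated.
Tier 2 ($143.90): EOQ = 159.5 exceeds tier's upper bound 99, so this tier is dominated.
EOQ at $129.10 = 168.4 (feasible in tier 3): TC = 4,443×$129.10 + (4,443/168.4)×98.9 + (168.4/2)×0.24×$129.10 = $578,809.49.
EOQ at $123.00 = 172.5 < 210, so use break Q=210: TC = 4,443×$123.00 + (4,443/210.0)×98.9 + (210.0/2)×0.24×$123.00 = $551,681.04.
Lowest total cost is $551,681.04 at Q = 210.0.

Q* ≈ 210 pallets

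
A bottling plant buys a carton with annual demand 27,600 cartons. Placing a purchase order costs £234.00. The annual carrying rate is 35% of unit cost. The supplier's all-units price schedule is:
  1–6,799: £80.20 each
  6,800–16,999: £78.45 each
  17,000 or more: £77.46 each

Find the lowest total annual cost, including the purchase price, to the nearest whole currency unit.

TC* ≈ £2,232,561

Holding cost per unit per year at price C is H = 0.35·C.
For each price level, check whether its EOQ is feasible; otherwise the best quantity at that price is the breakpoint.
EOQ at £80.20 = 678.4 (feasible in tier 1): TC = 27,600×£80.20 + (27,600/678.4)×234 + (678.4/2)×0.35×£80.20 = £2,232,561.39.
EOQ at £78.45 = 685.9 < 6800, so use break Q=6800: TC = 27,600×£78.45 + (27,600/6800.0)×234 + (6800.0/2)×0.35×£78.45 = £2,259,525.26.
EOQ at £77.46 = 690.2 < 17000, so use break Q=17000: TC = 27,600×£77.46 + (27,600/17000.0)×234 + (17000.0/2)×0.35×£77.46 = £2,368,719.41.
Lowest total cost among the candidates is at Q = 678.4.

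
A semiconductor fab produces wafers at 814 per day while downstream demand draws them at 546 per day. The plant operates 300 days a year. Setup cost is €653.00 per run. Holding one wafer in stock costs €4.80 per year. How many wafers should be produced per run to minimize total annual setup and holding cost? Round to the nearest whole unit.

Annual demand D = 546 × 300 = 163,800.
Production build-up factor (1 − d/p) = 1 − 546/814 = 0.3292.
Q* = √(2DS / (H(1 − d/p))) = √(2 × 163,800 × 653 / (4.8 × 0.3292)).
= √(213,922,800 / 1.5803) ≈ 11634.634.

Q* ≈ 11,635 wafers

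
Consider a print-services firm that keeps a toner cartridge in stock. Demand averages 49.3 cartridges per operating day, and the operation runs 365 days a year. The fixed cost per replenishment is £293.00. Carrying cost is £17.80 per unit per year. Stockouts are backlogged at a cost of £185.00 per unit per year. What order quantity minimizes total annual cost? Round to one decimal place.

Annual demand D = 49.3 × 365 = 17,994.5.
With planned backorders, Q* = √(2DS/H) · √((H+B)/B).
√(2DS/H) = √(2 × 17,994.5 × 293 / 17.8) = 769.677.
√((H+B)/B) = √((17.8+185)/185) = 1.0470.
Q* ≈ 805.855.

Q* ≈ 805.9 cartridges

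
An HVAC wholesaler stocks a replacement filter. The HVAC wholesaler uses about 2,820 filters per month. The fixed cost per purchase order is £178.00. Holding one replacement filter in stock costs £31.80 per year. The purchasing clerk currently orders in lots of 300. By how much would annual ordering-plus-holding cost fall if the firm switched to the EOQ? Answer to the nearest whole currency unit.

Annual demand D = 2,820 × 12 = 33,840.
EOQ = √(2DS/H) = √(2 × 33,840 × 178 / 31.8) ≈ 615.50.
Cost at Q* = (D/Q*)S + (Q*/2)H = √(2DSH) ≈ £19,572.84.
Cost at Q = 300: (33,840/300)×178 + (300/2)×31.8 = £20,078.40 + £4,770.00 = £24,848.40.
Excess = £24,848.40 − £19,572.84 = £5,275.56.

Extra cost ≈ £5,276 per year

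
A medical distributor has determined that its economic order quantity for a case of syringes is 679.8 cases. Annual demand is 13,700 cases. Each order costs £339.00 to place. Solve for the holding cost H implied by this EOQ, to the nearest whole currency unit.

Squaring Q* = √(2DS/H) gives Q*² = 2DS/H.
From Q* = √(2DS/H): H = 2DS / Q*² = 2 × 13,700 × 339 / 679.8² = 20.0996.

H ≈ £20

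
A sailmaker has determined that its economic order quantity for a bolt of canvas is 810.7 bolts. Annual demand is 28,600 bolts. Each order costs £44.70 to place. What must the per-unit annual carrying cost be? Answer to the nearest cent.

The basic EOQ model gives Q* = √(2DS/H); rearrange for the unknown.
From Q* = √(2DS/H): H = 2DS / Q*² = 2 × 28,600 × 44.7 / 810.7² = 3.8903.

H ≈ £3.89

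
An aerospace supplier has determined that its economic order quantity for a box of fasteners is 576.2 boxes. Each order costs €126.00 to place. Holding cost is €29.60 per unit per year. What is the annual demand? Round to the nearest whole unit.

D ≈ 38,998 boxes per year

Invert the EOQ relation Q*² = 2DS/H.
From Q* = √(2DS/H): D = Q*²H / (2S) = 576.2² × 29.6 / (2 × 126) = 38997.582.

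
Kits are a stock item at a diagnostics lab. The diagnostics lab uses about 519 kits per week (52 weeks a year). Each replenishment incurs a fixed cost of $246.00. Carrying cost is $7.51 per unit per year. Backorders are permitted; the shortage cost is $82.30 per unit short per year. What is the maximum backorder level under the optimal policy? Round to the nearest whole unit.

Annual demand D = 519 × 52 = 26,988.
With planned backorders, Q* = √(2DS/H) · √((H+B)/B).
√(2DS/H) = √(2 × 26,988 × 246 / 7.51) = 1329.682.
√((H+B)/B) = √((7.51+82.3)/82.3) = 1.0446.
Q* ≈ 1389.026.
S* = Q* · H/(H+B) = 1389.026 × 7.51/89.81 ≈ 116.152.

S* ≈ 116 kits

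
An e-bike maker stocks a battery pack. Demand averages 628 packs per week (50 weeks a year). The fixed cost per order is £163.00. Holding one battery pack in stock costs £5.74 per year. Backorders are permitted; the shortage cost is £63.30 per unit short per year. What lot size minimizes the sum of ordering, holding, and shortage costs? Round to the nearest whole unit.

Q* ≈ 1,395 packs

Annual demand D = 628 × 50 = 31,400.
With planned backorders, Q* = √(2DS/H) · √((H+B)/B).
√(2DS/H) = √(2 × 31,400 × 163 / 5.74) = 1335.419.
√((H+B)/B) = √((5.74+63.3)/63.3) = 1.0444.
Q* ≈ 1394.653.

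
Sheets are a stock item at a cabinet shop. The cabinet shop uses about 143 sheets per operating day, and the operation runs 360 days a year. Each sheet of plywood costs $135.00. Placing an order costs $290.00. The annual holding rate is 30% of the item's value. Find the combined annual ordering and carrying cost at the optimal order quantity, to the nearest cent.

TC* ≈ $34,774.49

Annual demand D = 143 × 360 = 51,480.
Holding cost H = 0.30 × $135.00 = $40.5000 per unit per year.
EOQ = √(2DS/H) = √(2 × 51,480 × 290 / 40.5) ≈ 858.63.
At the optimum the two cost components are equal, so total cost = 2·(Q*/2)H = Q*·H.
Minimum total = √(2DSH) = √(2 × 51,480 × 290 × 40.5) ≈ 34774.491.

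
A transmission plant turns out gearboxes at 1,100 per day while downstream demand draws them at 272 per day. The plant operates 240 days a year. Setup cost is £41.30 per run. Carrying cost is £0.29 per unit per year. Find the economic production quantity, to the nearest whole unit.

Q* ≈ 4,970 gearboxes

Annual demand D = 272 × 240 = 65,280.
Production build-up factor (1 − d/p) = 1 − 272/1,100 = 0.7527.
Q* = √(2DS / (H(1 − d/p))) = √(2 × 65,280 × 41.3 / (0.29 × 0.7527)).
= √(5,392,128 / 0.2183) ≈ 4970.067.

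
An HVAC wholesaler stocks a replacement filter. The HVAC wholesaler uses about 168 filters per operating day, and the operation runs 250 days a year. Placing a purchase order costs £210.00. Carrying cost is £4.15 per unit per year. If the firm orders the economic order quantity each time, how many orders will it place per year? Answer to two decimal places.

Annual demand D = 168 × 250 = 42,000.
EOQ = √(2DS/H) = √(2 × 42,000 × 210 / 4.15) ≈ 2061.70.
Orders per year = D / Q* = 42,000 / 2061.70 ≈ 20.372.

N ≈ 20.37 orders per year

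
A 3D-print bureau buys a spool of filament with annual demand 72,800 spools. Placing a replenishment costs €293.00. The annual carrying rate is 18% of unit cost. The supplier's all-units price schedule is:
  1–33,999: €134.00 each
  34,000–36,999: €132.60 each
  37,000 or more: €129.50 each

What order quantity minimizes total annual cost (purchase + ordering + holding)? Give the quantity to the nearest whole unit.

Holding cost per unit per year at price C is H = 0.18·C.
Candidates are each tier's EOQ (if it falls in that tier) and each price-break quantity.
EOQ at €134.00 = 1329.9 (feasible in tier 1): TC = 72,800×€134.00 + (72,800/1329.9)×293 + (1329.9/2)×0.18×€134.00 = €9,787,277.69.
EOQ at €132.60 = 1336.9 < 34000, so use break Q=34000: TC = 72,800×€132.60 + (72,800/34000.0)×293 + (34000.0/2)×0.18×€132.60 = €10,059,663.36.
EOQ at €129.50 = 1352.8 < 37000, so use break Q=37000: TC = 72,800×€129.50 + (72,800/37000.0)×293 + (37000.0/2)×0.18×€129.50 = €9,859,411.50.
Lowest total cost is €9,787,277.69 at Q = 1329.9.

Q* ≈ 1,330 spools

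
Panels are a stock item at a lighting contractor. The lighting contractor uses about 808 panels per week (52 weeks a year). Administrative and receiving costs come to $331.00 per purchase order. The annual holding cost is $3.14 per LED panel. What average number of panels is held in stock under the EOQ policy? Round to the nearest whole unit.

Annual demand D = 808 × 52 = 42,016.
EOQ = √(2DS/H) = √(2 × 42,016 × 331 / 3.14) ≈ 2976.26.
Average inventory = Q*/2 ≈ 2976.26 / 2 = 1488.132.

Average inventory ≈ 1,488 panels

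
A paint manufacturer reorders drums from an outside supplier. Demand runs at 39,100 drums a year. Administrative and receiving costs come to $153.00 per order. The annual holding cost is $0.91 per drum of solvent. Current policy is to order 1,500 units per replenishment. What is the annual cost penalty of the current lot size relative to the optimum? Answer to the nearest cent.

EOQ = √(2DS/H) = √(2 × 39,100 × 153 / 0.91) ≈ 3626.00.
Cost at Q* = (D/Q*)S + (Q*/2)H = √(2DSH) ≈ $3,299.66.
Cost at Q = 1,500: (39,100/1,500)×153 + (1,500/2)×0.91 = $3,988.20 + $682.50 = $4,670.70.
Excess = $4,670.70 − $3,299.66 = $1,371.04.

Extra cost ≈ $1,371.04 per year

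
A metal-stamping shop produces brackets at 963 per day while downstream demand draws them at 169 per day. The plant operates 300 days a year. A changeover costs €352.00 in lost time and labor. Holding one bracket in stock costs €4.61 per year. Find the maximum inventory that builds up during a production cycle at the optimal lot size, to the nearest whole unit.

Annual demand D = 169 × 300 = 50,700.
Production build-up factor (1 − d/p) = 1 − 169/963 = 0.8245.
Q* = √(2DS / (H(1 − d/p))) = √(2 × 50,700 × 352 / (4.61 × 0.8245)).
= √(35,692,800 / 3.801) ≈ 3064.381.
Maximum inventory = Q*(1 − d/p) = 3064.381 × 0.8245 ≈ 2526.603.

I_max ≈ 2,527 brackets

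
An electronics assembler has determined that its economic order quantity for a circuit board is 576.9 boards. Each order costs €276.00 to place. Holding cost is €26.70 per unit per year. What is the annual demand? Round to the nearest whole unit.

Invert the EOQ relation Q*² = 2DS/H.
From Q* = √(2DS/H): D = Q*²H / (2S) = 576.9² × 26.7 / (2 × 276) = 16098.050.

D ≈ 16,098 boards per year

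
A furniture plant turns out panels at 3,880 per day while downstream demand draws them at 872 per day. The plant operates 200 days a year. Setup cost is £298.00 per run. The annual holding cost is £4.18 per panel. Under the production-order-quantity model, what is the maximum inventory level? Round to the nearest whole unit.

Annual demand D = 872 × 200 = 174,400.
Production build-up factor (1 − d/p) = 1 − 872/3,880 = 0.7753.
Q* = √(2DS / (H(1 − d/p))) = √(2 × 174,400 × 298 / (4.18 × 0.7753)).
= √(103,942,400 / 3.2406) ≈ 5663.504.
Maximum inventory = Q*(1 − d/p) = 5663.504 × 0.7753 ≈ 4390.675.

I_max ≈ 4,391 panels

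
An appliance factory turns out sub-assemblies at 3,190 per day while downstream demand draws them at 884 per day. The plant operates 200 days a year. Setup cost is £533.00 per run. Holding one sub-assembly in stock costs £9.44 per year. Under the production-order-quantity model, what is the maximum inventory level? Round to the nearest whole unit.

I_max ≈ 3,799 sub-assemblies

Annual demand D = 884 × 200 = 176,800.
Production build-up factor (1 − d/p) = 1 − 884/3,190 = 0.7229.
Q* = √(2DS / (H(1 − d/p))) = √(2 × 176,800 × 533 / (9.44 × 0.7229)).
= √(188,468,800 / 6.824) ≈ 5255.323.
Maximum inventory = Q*(1 − d/p) = 5255.323 × 0.7229 ≈ 3798.989.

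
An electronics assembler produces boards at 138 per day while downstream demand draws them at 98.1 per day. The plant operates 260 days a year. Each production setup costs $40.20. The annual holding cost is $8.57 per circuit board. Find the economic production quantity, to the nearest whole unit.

Annual demand D = 98.1 × 260 = 25,506.
Production build-up factor (1 − d/p) = 1 − 98.1/138 = 0.2891.
Q* = √(2DS / (H(1 − d/p))) = √(2 × 25,506 × 40.2 / (8.57 × 0.2891)).
= √(2,050,682.4 / 2.4778) ≈ 909.729.

Q* ≈ 910 boards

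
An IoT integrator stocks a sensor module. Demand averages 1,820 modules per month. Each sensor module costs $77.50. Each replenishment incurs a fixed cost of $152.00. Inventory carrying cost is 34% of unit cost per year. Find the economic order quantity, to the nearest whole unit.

Annual demand D = 1,820 × 12 = 21,840.
Holding cost H = 0.34 × $77.50 = $26.3500 per unit per year.
EOQ = √(2DS / H) = √(2 × 21,840 × 152 / 26.35).
= √(6,639,360 / 26.35) = √251,968.1214 ≈ 501.964.

Q* ≈ 502 modules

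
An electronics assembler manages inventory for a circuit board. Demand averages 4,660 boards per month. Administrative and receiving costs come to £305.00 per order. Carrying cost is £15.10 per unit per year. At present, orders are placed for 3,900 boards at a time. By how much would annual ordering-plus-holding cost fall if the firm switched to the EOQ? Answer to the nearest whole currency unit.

Extra cost ≈ £11,123 per year

Annual demand D = 4,660 × 12 = 55,920.
EOQ = √(2DS/H) = √(2 × 55,920 × 305 / 15.1) ≈ 1503.00.
Cost at Q* = (D/Q*)S + (Q*/2)H = √(2DSH) ≈ £22,695.35.
Cost at Q = 3,900: (55,920/3,900)×305 + (3,900/2)×15.1 = £4,373.23 + £29,445.00 = £33,818.23.
Excess = £33,818.23 − £22,695.35 = £11,122.88.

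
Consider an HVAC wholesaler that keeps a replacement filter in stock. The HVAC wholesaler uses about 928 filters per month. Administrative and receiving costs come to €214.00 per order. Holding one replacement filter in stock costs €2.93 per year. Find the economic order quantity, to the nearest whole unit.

Q* ≈ 1,275 filters

Annual demand D = 928 × 12 = 11,136.
EOQ = √(2DS / H) = √(2 × 11,136 × 214 / 2.93).
= √(4,766,208 / 2.93) = √1,626,692.1502 ≈ 1275.418.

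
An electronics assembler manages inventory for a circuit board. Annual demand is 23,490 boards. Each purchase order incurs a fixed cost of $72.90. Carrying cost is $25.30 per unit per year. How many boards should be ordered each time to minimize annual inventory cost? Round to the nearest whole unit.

EOQ = √(2DS / H) = √(2 × 23,490 × 72.9 / 25.3).
= √(3,424,842 / 25.3) = √135,369.249 ≈ 367.926.

Q* ≈ 368 boards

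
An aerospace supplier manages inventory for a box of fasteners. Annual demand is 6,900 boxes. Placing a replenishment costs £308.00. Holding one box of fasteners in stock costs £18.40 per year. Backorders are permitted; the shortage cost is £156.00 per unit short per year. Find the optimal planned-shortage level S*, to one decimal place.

S* ≈ 53.6 boxes

With planned backorders, Q* = √(2DS/H) · √((H+B)/B).
√(2DS/H) = √(2 × 6,900 × 308 / 18.4) = 480.625.
√((H+B)/B) = √((18.4+156)/156) = 1.0573.
Q* ≈ 508.179.
S* = Q* · H/(H+B) = 508.179 × 18.4/174.4 ≈ 53.615.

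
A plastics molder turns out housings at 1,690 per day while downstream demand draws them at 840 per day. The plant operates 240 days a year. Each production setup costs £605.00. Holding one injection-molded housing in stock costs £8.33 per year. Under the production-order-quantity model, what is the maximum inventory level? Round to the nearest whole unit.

Annual demand D = 840 × 240 = 201,600.
Production build-up factor (1 − d/p) = 1 − 840/1,690 = 0.5030.
Q* = √(2DS / (H(1 − d/p))) = √(2 × 201,600 × 605 / (8.33 × 0.5030)).
= √(243,936,000 / 4.1896) ≈ 7630.436.
Maximum inventory = Q*(1 − d/p) = 7630.436 × 0.5030 ≈ 3837.793.

I_max ≈ 3,838 housings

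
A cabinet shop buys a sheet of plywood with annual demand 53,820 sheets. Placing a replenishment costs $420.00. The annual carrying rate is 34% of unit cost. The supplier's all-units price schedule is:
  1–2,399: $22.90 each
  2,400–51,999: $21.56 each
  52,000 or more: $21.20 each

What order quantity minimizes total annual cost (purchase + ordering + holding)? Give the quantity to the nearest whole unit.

Holding cost per unit per year at price C is H = 0.34·C.
Candidates are each tier's EOQ (if it falls in that tier) and each price-break quantity.
Tier 1 ($22.90): EOQ = 2409.7 exceeds tier's upper bound 2399, so this tier is dominated.
EOQ at $21.56 = 2483.4 (feasible in tier 2): TC = 53,820×$21.56 + (53,820/2483.4)×420 + (2483.4/2)×0.34×$21.56 = $1,178,563.56.
EOQ at $21.20 = 2504.4 < 52000, so use break Q=52000: TC = 53,820×$21.20 + (53,820/52000.0)×420 + (52000.0/2)×0.34×$21.20 = $1,328,826.70.
Lowest total cost is $1,178,563.56 at Q = 2483.4.

Q* ≈ 2,483 sheets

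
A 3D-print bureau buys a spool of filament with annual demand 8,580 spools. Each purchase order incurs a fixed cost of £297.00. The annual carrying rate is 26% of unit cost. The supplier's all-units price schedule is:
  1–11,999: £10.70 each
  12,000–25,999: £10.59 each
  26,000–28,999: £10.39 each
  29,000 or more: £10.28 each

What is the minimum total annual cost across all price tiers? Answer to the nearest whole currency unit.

Holding cost per unit per year at price C is H = 0.26·C.
Candidates are each tier's EOQ (if it falls in that tier) and each price-break quantity.
EOQ at £10.70 = 1353.5 (feasible in tier 1): TC = 8,580×£10.70 + (8,580/1353.5)×297 + (1353.5/2)×0.26×£10.70 = £95,571.44.
EOQ at £10.59 = 1360.5 < 12000, so use break Q=12000: TC = 8,580×£10.59 + (8,580/12000.0)×297 + (12000.0/2)×0.26×£10.59 = £107,594.95.
EOQ at £10.39 = 1373.5 < 26000, so use break Q=26000: TC = 8,580×£10.39 + (8,580/26000.0)×297 + (26000.0/2)×0.26×£10.39 = £124,362.41.
EOQ at £10.28 = 1380.9 < 29000, so use break Q=29000: TC = 8,580×£10.28 + (8,580/29000.0)×297 + (29000.0/2)×0.26×£10.28 = £127,045.87.
Lowest total cost among the candidates is at Q = 1353.5.

TC* ≈ £95,571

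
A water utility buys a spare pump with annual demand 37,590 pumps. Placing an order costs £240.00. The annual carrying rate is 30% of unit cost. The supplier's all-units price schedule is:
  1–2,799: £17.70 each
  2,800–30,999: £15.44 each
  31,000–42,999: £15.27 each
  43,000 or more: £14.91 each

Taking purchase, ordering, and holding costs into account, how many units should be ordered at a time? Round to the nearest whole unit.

Holding cost per unit per year at price C is H = 0.30·C.
Evaluate total cost at each tier's feasible EOQ or, if the EOQ is below the tier, at the tier's minimum quantity.
EOQ at £17.70 = 1843.4 (feasible in tier 1): TC = 37,590×£17.70 + (37,590/1843.4)×240 + (1843.4/2)×0.30×£17.70 = £675,131.23.
EOQ at £15.44 = 1973.7 < 2800, so use break Q=2800: TC = 37,590×£15.44 + (37,590/2800.0)×240 + (2800.0/2)×0.30×£15.44 = £590,096.40.
EOQ at £15.27 = 1984.6 < 31000, so use break Q=31000: TC = 37,590×£15.27 + (37,590/31000.0)×240 + (31000.0/2)×0.30×£15.27 = £645,295.82.
EOQ at £14.91 = 2008.4 < 43000, so use break Q=43000: TC = 37,590×£14.91 + (37,590/43000.0)×240 + (43000.0/2)×0.30×£14.91 = £656,846.20.
Lowest total cost is £590,096.40 at Q = 2800.0.

Q* ≈ 2,800 pumps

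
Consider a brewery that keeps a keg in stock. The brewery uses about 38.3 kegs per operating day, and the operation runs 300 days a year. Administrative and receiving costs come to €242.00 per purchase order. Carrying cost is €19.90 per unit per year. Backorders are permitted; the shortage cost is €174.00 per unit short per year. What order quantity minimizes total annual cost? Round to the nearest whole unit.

Q* ≈ 558 kegs

Annual demand D = 38.3 × 300 = 11,490.
With planned backorders, Q* = √(2DS/H) · √((H+B)/B).
√(2DS/H) = √(2 × 11,490 × 242 / 19.9) = 528.635.
√((H+B)/B) = √((19.9+174)/174) = 1.0556.
Q* ≈ 558.047.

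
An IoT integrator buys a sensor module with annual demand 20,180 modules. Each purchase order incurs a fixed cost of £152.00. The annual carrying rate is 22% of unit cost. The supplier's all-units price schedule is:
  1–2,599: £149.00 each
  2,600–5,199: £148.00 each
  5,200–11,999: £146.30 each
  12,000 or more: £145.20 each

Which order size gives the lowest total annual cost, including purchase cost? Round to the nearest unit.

Holding cost per unit per year at price C is H = 0.22·C.
Evaluate total cost at each tier's feasible EOQ or, if the EOQ is below the tier, at the tier's minimum quantity.
EOQ at £149.00 = 432.6 (feasible in tier 1): TC = 20,180×£149.00 + (20,180/432.6)×152 + (432.6/2)×0.22×£149.00 = £3,021,000.84.
EOQ at £148.00 = 434.1 < 2600, so use break Q=2600: TC = 20,180×£148.00 + (20,180/2600.0)×152 + (2600.0/2)×0.22×£148.00 = £3,030,147.75.
EOQ at £146.30 = 436.6 < 5200, so use break Q=5200: TC = 20,180×£146.30 + (20,180/5200.0)×152 + (5200.0/2)×0.22×£146.30 = £3,036,607.48.
EOQ at £145.20 = 438.2 < 12000, so use break Q=12000: TC = 20,180×£145.20 + (20,180/12000.0)×152 + (12000.0/2)×0.22×£145.20 = £3,122,055.61.
Lowest total cost is £3,021,000.84 at Q = 432.6.

Q* ≈ 433 modules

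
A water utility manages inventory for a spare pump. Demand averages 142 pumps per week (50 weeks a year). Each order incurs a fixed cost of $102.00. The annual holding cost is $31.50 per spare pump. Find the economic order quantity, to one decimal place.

Q* ≈ 214.4 pumps

Annual demand D = 142 × 50 = 7,100.
EOQ = √(2DS / H) = √(2 × 7,100 × 102 / 31.5).
= √(1,448,400 / 31.5) = √45,980.9524 ≈ 214.432.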